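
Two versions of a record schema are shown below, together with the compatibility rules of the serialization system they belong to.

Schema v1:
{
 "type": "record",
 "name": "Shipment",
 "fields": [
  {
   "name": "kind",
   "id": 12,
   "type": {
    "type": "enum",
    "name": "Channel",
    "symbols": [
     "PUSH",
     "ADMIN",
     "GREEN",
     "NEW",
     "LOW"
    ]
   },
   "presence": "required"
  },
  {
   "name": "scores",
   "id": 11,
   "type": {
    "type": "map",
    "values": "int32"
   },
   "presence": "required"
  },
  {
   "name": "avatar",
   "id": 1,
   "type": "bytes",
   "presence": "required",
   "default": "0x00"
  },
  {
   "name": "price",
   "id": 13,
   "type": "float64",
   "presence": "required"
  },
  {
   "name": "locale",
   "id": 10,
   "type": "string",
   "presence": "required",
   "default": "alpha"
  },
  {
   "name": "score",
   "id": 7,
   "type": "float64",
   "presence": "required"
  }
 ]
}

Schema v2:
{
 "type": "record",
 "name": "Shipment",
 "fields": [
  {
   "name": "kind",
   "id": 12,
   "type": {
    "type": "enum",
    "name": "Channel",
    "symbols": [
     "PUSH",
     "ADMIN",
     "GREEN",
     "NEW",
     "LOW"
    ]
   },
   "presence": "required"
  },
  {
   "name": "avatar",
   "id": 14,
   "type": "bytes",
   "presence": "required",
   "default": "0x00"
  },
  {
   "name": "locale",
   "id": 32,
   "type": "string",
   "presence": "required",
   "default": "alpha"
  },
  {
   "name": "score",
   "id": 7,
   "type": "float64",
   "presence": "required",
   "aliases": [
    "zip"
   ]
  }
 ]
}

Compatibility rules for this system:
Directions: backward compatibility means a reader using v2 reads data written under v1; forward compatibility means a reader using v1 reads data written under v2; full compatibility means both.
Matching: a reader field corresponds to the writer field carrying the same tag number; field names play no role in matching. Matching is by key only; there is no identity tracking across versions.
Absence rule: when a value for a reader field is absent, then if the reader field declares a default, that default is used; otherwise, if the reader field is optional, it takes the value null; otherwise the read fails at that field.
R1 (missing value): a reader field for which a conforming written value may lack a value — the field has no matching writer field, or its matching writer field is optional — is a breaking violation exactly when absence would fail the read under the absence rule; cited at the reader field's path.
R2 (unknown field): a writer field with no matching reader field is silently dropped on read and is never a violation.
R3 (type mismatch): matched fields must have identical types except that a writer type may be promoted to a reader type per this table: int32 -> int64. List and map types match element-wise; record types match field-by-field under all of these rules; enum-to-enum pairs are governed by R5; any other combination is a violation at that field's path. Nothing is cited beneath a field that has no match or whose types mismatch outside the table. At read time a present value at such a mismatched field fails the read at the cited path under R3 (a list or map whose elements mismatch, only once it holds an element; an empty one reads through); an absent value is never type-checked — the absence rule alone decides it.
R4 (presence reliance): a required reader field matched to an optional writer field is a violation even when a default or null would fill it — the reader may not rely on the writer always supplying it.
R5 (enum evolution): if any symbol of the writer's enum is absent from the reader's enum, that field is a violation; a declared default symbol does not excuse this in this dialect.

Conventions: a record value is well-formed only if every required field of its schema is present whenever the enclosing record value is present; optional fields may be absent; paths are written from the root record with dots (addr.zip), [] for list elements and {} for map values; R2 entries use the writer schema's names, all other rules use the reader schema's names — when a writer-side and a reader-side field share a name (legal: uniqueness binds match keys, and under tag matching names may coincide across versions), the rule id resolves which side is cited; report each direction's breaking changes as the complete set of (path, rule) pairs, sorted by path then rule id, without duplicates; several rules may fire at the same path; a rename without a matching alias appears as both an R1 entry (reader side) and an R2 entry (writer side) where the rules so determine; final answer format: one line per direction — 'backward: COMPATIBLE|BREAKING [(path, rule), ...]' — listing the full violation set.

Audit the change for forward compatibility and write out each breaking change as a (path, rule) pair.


forward: BREAKING [(price, R1), (scores, R1)]

in Shipment below, arrows point writer -> reader
checking forward for Shipment: reader v1 against writer v2:
  writer required, Channel -> Channel: reader kind maps from writer kind
  scores has no writer counterpart
  avatar has no writer counterpart
  price has no writer counterpart
  locale has no writer counterpart
  writer required, float64 -> float64: reader score maps from writer score
  writer avatar: unknown to reader
  writer locale: unknown to reader
  rule R1 violated at price
  rule R1 violated at scores
  forward on Shipment therefore BREAKING (2)
checking off the Shipment differences that do not matter here:
  field avatar in record Shipment: tag 1 changed to 14 -> fires no rule on Shipment, leaving the asked answer as it is
  field locale in record Shipment: tag 10 changed to 32 -> fires no rule on Shipment, leaving the asked answer as it is


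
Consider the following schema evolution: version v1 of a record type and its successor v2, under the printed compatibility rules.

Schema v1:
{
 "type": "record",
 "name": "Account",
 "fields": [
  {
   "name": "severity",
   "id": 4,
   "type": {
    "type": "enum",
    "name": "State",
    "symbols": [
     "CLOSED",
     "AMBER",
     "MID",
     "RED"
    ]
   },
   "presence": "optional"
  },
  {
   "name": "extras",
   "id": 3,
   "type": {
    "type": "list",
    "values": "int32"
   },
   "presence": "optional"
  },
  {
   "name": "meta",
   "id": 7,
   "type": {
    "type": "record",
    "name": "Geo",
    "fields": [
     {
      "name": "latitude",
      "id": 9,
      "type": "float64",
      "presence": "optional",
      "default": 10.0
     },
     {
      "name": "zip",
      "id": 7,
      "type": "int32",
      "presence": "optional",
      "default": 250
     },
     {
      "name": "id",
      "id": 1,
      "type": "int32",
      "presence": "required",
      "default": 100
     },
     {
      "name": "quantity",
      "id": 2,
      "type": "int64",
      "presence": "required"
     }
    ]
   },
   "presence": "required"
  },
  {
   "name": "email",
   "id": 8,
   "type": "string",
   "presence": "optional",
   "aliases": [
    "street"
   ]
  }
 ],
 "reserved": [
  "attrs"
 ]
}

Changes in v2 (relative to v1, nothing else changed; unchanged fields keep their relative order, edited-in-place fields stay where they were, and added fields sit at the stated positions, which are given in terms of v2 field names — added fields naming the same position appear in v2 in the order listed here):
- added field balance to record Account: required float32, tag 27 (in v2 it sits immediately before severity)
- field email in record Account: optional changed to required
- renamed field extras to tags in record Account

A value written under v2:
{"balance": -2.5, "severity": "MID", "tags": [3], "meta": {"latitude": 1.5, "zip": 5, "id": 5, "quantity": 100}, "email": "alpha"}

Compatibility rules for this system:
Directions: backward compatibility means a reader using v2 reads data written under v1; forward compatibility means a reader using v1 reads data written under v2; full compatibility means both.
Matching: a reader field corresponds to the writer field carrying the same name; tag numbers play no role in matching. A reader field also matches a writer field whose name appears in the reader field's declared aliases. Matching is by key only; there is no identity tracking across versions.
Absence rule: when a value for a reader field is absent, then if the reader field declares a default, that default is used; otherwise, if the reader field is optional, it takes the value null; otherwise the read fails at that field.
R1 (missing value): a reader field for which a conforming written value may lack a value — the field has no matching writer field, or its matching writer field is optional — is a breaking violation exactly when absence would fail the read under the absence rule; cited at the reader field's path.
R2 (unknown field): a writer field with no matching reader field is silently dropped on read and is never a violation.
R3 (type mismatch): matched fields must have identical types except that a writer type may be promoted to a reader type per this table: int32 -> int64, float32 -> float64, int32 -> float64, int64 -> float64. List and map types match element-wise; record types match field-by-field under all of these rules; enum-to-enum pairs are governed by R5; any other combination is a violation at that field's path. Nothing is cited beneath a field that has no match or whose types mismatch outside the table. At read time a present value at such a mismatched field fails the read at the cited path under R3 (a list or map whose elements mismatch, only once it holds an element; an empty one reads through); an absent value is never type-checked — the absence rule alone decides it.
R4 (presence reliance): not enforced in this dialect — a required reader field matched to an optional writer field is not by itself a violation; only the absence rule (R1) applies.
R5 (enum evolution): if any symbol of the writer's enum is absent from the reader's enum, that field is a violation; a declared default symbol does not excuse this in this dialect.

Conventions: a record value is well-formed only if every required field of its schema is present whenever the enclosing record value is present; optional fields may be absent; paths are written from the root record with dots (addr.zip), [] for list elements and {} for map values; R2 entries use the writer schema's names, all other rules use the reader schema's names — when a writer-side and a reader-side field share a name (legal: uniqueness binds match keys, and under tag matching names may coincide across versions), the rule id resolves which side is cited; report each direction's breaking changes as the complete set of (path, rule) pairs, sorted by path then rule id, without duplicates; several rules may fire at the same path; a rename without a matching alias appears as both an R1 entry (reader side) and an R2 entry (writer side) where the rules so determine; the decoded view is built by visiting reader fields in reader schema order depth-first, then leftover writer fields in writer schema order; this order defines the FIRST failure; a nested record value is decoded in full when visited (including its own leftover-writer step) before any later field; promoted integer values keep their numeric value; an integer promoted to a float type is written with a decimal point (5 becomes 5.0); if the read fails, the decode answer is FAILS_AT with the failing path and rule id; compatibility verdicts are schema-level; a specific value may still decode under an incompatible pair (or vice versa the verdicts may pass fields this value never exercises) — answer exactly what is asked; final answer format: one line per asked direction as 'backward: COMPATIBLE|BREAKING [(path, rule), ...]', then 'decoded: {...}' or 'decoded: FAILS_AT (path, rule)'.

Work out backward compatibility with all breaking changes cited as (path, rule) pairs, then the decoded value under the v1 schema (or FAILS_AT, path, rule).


each type pair in Account: writer, then reader
backward pass over Account, reader schema v2, writer schema v1:
  balance: no writer match
  State -> State, writer optional: severity aligns to severity
  tags: no writer match
  Geo -> Geo, writer required: meta aligns to meta
  string -> string, writer optional: email aligns to email
  writer field extras has no reader counterpart
  float64 -> float64, writer optional: meta.latitude aligns to meta.latitude
  int32 -> int32, writer optional: meta.zip aligns to meta.zip
  int32 -> int32, writer required: meta.id aligns to meta.id
  int64 -> int64, writer required: meta.quantity aligns to meta.quantity
  rule R1 violated at balance
  rule R1 violated at email
  => 2 violation(s): backward is BREAKING for Account
decode walk for Account under reader schema v1:
  severity := "MID"
  extras := null (absent, optional -> null)
  meta.latitude := 1.5
  meta.zip := 5
  meta.id := 5
  meta.quantity := 100
  email := "alpha"
  writer balance: unknown -> dropped
  writer tags: unknown -> dropped
  => decoded: {"severity": "MID", "extras": null, "meta": {"latitude": 1.5, "zip": 5, "id": 5, "quantity": 100}, "email": "alpha"}

backward: BREAKING [(balance, R1), (email, R1)]; decoded: {"severity": "MID", "extras": null, "meta": {"latitude": 1.5, "zip": 5, "id": 5, "quantity": 100}, "email": "alpha"}


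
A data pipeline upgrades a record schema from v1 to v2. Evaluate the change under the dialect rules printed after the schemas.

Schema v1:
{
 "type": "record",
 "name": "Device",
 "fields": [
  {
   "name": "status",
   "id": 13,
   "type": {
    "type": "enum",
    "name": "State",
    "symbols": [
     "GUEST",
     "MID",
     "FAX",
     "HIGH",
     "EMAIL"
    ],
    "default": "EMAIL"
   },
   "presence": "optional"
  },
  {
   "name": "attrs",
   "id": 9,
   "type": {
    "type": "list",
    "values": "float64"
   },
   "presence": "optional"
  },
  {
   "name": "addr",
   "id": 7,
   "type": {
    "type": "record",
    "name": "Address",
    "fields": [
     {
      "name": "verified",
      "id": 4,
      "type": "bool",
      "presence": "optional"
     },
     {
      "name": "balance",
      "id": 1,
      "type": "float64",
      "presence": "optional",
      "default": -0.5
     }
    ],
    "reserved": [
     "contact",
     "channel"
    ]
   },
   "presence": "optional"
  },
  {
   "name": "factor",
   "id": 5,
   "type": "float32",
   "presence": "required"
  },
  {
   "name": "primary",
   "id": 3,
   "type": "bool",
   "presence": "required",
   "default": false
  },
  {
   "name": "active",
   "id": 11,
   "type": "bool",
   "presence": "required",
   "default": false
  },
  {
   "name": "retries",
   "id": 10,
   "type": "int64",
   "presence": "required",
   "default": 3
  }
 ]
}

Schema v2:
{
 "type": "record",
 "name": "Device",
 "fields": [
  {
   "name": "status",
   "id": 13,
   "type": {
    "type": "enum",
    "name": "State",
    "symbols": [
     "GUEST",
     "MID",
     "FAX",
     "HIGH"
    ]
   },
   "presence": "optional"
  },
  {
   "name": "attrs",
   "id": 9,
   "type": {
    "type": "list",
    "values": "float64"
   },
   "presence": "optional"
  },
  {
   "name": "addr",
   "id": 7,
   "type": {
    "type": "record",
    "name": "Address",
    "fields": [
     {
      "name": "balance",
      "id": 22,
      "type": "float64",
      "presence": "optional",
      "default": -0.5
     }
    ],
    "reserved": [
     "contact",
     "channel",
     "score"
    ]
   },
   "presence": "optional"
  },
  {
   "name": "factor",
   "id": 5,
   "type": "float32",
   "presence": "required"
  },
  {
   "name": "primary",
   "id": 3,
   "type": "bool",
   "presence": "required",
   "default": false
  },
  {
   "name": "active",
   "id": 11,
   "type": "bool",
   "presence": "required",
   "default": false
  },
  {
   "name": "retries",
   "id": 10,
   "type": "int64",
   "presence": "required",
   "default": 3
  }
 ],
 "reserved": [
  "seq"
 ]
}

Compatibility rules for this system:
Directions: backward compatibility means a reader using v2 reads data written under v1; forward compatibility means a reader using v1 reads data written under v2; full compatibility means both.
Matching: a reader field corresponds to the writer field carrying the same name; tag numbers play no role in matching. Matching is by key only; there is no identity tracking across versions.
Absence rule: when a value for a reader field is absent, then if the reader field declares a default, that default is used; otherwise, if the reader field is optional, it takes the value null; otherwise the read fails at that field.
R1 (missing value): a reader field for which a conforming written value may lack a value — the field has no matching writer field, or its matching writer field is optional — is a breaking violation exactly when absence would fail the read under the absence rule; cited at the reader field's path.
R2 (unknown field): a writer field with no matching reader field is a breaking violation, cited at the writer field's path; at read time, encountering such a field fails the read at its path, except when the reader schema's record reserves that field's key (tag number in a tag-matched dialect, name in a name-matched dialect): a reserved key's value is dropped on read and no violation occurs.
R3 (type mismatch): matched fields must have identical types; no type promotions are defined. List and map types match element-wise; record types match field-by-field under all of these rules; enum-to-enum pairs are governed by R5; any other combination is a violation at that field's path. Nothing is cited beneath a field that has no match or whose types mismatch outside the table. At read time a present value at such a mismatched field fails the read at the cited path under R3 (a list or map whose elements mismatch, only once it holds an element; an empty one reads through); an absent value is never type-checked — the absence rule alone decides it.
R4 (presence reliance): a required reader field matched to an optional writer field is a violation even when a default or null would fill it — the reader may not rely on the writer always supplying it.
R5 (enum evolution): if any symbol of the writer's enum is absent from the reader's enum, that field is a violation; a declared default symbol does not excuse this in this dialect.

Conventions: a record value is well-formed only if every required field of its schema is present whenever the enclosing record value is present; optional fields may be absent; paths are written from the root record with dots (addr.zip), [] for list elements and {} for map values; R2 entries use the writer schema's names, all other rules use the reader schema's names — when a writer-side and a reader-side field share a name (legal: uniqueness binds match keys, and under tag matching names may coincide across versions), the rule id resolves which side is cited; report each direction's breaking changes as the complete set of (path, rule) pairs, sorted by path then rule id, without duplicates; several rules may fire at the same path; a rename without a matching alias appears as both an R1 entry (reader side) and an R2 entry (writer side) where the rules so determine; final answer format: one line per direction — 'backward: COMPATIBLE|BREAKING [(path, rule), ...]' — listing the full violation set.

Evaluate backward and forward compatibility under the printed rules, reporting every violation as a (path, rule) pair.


backward: BREAKING [(addr.verified, R2), (status, R5)]; forward: COMPATIBLE []

in Device below, arrows point writer -> reader
backward analysis of Device with v2 as reader and v1 as writer:
  status: paired with writer status (State -> State; writer optional)
  attrs: paired with writer attrs (list<float64> -> list<float64>; writer optional)
  addr: paired with writer addr (Address -> Address; writer optional)
  factor: paired with writer factor (float32 -> float32; writer required)
  primary: paired with writer primary (bool -> bool; writer required)
  active: paired with writer active (bool -> bool; writer required)
  retries: paired with writer retries (int64 -> int64; writer required)
  addr.balance: paired with writer addr.balance (float64 -> float64; writer optional)
  leftover writer field: addr.verified
  violation R2 at addr.verified
  violation R5 at status
  backward on Device therefore BREAKING (2)
forward analysis of Device with v1 as reader and v2 as writer:
  status: paired with writer status (State -> State; writer optional)
  attrs: paired with writer attrs (list<float64> -> list<float64>; writer optional)
  addr: paired with writer addr (Address -> Address; writer optional)
  factor: paired with writer factor (float32 -> float32; writer required)
  primary: paired with writer primary (bool -> bool; writer required)
  active: paired with writer active (bool -> bool; writer required)
  retries: paired with writer retries (int64 -> int64; writer required)
  addr.verified: no writer match
  addr.balance: paired with writer addr.balance (float64 -> float64; writer optional)
  => no violations; forward on Device: COMPATIBLE


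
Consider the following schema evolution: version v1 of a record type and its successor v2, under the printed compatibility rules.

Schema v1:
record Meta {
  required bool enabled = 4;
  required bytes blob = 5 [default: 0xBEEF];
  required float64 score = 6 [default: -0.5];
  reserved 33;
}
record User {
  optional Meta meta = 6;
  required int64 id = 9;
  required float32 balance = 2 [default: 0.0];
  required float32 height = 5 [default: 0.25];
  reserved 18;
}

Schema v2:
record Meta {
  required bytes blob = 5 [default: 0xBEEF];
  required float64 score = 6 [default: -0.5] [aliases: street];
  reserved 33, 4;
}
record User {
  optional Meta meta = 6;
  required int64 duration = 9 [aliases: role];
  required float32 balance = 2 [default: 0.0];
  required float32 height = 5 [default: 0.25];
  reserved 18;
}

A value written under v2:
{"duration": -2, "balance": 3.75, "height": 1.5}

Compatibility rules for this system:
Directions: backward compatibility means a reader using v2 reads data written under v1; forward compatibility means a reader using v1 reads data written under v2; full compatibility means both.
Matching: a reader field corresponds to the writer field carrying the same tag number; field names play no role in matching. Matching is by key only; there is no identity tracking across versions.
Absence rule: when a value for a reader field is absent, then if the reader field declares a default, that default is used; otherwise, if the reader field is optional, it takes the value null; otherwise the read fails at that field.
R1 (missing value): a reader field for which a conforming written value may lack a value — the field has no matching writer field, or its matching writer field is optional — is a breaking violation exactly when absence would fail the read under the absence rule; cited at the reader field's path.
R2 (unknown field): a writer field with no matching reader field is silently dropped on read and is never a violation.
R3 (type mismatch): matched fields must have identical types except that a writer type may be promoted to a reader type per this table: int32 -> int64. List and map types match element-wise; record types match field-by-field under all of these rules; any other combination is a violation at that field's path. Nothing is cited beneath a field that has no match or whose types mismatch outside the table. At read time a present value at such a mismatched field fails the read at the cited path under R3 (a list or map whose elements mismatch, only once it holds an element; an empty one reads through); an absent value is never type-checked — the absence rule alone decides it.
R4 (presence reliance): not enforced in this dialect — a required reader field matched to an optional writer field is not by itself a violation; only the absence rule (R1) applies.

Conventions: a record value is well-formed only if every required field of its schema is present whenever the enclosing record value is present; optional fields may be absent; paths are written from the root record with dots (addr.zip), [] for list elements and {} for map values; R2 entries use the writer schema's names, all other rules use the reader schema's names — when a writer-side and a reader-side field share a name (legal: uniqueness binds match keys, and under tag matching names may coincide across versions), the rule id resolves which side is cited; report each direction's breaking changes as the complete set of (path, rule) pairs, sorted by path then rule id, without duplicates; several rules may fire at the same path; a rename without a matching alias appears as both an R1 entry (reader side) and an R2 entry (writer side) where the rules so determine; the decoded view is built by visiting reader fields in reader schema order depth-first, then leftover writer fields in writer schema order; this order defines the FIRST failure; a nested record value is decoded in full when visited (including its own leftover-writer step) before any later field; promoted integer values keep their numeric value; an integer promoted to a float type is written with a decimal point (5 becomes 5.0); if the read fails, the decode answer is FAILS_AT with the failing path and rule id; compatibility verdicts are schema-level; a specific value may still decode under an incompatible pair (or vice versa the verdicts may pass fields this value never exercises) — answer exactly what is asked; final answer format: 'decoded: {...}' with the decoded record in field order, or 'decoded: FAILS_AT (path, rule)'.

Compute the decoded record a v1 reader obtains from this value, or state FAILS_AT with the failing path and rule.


in User below, arrows point writer -> reader
decode walk for User under reader schema v1:
  meta := null (absent, optional -> null)
  id := -2 (from writer duration)
  balance := 3.75
  height := 1.5
  => decoded: {"meta": null, "id": -2, "balance": 3.75, "height": 1.5}
remaining User differences; none change what is asked:
  removed field enabled from record Meta (its key 4 joins the reserved list) -> schema-level compatibility only; this User value's decode is unchanged
  renamed field id to duration in record User -> no rule fires on it and the decoded User view is identical with or without it

decoded: {"meta": null, "id": -2, "balance": 3.75, "height": 1.5}


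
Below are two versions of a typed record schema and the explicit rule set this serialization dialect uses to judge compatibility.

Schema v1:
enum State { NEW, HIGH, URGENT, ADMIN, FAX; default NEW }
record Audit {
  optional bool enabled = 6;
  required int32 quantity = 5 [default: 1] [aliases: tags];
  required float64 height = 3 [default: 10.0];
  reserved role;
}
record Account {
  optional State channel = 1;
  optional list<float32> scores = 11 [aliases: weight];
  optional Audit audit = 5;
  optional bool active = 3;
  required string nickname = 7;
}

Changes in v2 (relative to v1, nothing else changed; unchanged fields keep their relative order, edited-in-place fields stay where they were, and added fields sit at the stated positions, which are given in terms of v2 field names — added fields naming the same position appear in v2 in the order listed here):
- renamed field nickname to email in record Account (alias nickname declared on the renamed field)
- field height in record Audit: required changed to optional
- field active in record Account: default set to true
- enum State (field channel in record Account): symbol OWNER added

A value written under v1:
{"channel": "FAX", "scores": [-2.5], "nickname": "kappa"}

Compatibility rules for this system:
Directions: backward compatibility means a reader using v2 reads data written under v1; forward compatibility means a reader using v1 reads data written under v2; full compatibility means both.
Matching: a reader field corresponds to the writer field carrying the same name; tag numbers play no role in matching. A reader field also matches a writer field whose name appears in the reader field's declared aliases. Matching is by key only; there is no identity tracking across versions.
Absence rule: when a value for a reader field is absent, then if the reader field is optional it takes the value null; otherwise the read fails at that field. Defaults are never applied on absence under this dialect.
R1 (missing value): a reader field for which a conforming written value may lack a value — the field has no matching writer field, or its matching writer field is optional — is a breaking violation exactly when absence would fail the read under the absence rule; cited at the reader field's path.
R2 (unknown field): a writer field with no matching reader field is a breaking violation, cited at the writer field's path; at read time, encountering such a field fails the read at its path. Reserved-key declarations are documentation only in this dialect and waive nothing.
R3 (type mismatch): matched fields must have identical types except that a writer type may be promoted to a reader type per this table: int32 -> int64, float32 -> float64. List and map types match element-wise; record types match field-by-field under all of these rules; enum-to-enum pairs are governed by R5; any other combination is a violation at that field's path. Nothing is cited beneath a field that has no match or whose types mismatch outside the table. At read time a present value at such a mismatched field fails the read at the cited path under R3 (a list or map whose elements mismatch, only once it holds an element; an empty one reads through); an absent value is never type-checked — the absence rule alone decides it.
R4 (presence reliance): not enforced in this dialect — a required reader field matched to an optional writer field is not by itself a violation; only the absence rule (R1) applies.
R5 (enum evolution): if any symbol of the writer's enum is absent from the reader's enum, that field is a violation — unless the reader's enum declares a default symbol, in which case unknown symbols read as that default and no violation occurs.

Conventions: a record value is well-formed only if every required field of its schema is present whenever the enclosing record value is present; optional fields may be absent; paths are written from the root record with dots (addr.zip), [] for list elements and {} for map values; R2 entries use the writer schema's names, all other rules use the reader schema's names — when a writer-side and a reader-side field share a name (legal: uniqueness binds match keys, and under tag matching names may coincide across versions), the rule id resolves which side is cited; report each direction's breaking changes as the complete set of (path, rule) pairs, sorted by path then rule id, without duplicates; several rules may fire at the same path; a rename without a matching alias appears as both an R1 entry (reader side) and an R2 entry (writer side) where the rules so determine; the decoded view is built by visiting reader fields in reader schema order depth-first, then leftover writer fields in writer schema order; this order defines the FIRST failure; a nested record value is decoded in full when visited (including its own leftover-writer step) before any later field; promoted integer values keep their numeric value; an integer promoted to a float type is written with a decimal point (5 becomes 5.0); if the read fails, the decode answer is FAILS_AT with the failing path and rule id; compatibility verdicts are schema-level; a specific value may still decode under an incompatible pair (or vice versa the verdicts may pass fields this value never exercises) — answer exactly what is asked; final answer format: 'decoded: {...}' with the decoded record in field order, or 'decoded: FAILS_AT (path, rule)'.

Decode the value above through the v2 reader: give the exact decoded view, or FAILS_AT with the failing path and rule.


decoded: {"channel": "FAX", "scores": [-2.5], "audit": null, "active": null, "email": "kappa"}

in Account below, arrows point writer -> reader
decode (reader v2):
  channel := "FAX"
  scores := [-2.5]
  audit := null (absent, optional -> null)
  active := null (absent, optional -> null)
  email := "kappa" (from writer nickname)
  => decoded: {"channel": "FAX", "scores": [-2.5], "audit": null, "active": null, "email": "kappa"}
the rest of the Account diff is inert for this question:
  field height in record Audit: required changed to optional -> changes Account's schema-level verdicts only — the decode of this value is the same
  field active in record Account: default set to true -> inert under this dialect — no rule fires on Account and the result does not move
  enum State (field channel in record Account): symbol OWNER added -> inert under this dialect — no rule fires on Account and the result does not move


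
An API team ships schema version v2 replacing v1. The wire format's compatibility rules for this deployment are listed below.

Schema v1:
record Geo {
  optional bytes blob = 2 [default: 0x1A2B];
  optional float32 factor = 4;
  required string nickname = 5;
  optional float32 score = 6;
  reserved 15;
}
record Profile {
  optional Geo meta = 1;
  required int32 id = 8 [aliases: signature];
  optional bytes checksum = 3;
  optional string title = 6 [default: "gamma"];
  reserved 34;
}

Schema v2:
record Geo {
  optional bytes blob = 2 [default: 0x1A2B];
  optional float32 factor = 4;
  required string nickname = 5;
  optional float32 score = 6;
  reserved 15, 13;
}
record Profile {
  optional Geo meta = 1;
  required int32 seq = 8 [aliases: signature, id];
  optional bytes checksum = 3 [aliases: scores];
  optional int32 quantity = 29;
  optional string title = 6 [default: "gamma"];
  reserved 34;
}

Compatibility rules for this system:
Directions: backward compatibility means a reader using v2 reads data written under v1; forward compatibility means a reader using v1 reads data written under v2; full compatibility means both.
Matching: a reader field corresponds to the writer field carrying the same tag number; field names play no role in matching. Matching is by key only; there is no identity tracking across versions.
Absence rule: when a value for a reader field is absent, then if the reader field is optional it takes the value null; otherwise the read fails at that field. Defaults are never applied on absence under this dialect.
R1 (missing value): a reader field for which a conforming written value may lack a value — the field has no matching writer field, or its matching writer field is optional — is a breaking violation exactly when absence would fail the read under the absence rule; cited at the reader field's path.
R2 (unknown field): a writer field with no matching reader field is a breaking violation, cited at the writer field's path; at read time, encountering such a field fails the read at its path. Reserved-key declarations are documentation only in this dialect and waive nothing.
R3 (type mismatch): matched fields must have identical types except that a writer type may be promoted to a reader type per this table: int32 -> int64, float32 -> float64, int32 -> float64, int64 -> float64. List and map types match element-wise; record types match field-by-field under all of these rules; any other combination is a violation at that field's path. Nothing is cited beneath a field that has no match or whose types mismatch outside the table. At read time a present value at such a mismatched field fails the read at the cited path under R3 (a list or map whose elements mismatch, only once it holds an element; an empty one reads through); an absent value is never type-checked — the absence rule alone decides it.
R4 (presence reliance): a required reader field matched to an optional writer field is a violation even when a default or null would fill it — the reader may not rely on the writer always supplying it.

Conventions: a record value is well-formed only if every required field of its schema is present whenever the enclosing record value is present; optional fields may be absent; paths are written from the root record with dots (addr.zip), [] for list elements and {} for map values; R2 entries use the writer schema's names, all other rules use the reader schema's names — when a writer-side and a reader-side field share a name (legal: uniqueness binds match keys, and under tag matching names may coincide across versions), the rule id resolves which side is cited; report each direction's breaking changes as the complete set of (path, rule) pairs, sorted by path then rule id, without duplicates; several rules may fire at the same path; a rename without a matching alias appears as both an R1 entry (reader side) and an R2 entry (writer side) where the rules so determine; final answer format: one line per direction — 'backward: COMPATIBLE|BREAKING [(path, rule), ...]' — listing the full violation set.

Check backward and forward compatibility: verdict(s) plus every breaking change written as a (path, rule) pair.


backward: COMPATIBLE []; forward: BREAKING [(quantity, R2)]

in Profile below, arrows point writer -> reader
backward for Profile (reader v2, writer v1):
  Geo -> Geo, writer optional: meta aligns to meta
  int32 -> int32, writer required: seq aligns to id
  bytes -> bytes, writer optional: checksum aligns to checksum
  quantity: no writer-side match
  string -> string, writer optional: title aligns to title
  bytes -> bytes, writer optional: meta.blob aligns to meta.blob
  float32 -> float32, writer optional: meta.factor aligns to meta.factor
  string -> string, writer required: meta.nickname aligns to meta.nickname
  float32 -> float32, writer optional: meta.score aligns to meta.score
  => no violations; backward on Profile: COMPATIBLE
forward for Profile (reader v1, writer v2):
  Geo -> Geo, writer optional: meta aligns to meta
  int32 -> int32, writer required: id aligns to seq
  bytes -> bytes, writer optional: checksum aligns to checksum
  string -> string, writer optional: title aligns to title
  quantity (writer side), unknown to reader
  bytes -> bytes, writer optional: meta.blob aligns to meta.blob
  float32 -> float32, writer optional: meta.factor aligns to meta.factor
  string -> string, writer required: meta.nickname aligns to meta.nickname
  float32 -> float32, writer optional: meta.score aligns to meta.score
  breaking: (quantity, R2)
  => forward: BREAKING (1)


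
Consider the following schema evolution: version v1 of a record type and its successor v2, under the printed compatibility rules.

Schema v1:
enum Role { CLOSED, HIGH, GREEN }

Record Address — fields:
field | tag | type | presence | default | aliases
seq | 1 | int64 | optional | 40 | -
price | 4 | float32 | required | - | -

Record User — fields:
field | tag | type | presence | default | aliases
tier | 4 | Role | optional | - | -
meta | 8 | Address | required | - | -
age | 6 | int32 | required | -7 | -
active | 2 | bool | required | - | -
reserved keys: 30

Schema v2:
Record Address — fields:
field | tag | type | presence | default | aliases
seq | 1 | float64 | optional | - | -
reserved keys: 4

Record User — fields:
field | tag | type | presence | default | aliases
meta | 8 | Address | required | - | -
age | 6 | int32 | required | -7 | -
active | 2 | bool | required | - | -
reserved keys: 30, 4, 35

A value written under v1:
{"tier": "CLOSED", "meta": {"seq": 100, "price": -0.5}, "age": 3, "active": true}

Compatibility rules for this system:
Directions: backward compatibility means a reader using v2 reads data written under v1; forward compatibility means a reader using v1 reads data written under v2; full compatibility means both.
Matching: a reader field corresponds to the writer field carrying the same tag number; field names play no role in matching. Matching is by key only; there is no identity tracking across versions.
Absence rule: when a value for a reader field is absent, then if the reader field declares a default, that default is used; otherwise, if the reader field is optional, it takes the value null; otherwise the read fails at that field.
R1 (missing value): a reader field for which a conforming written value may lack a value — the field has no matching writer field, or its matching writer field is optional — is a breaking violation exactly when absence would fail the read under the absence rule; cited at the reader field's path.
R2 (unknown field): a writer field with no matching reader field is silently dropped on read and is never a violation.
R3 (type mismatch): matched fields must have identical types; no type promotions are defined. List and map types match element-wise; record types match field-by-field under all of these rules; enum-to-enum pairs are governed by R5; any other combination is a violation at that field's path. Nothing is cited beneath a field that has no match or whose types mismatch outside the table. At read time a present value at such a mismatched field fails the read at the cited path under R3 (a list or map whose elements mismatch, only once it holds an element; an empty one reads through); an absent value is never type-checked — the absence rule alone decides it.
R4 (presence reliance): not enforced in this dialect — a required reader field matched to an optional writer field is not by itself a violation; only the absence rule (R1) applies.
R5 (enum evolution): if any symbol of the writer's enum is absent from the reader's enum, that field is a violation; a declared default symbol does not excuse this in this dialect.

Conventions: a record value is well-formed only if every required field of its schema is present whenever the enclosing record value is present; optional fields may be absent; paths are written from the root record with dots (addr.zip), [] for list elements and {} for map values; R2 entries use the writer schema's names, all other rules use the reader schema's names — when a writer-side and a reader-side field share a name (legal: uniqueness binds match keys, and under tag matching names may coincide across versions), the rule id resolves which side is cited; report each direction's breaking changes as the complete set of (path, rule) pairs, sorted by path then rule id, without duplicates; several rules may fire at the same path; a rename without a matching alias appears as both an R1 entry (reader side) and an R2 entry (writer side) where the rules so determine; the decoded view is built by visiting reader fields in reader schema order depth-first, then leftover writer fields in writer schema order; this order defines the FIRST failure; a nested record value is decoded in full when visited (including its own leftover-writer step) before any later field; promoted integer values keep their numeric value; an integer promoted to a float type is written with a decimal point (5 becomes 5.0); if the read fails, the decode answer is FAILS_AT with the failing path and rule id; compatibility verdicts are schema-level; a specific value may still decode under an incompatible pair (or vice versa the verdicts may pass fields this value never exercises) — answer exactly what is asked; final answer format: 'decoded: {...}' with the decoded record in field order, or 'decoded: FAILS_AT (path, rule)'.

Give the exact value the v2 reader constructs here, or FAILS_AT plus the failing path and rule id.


the writer's type comes first in each User pair
decode walk for User under reader schema v2:
  read fails at meta.seq under R3
  => FAILS_AT (meta.seq, R3)
checking off the User differences that do not matter here:
  removed field tier from record User (its key 4 joins the reserved list) -> triggers nothing under the printed rules; the User answer is the same either way
  removed field price from record Address (its key 4 joins the reserved list) -> a verdict-level change on User — the shown value reads the same

decoded: FAILS_AT (meta.seq, R3)
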